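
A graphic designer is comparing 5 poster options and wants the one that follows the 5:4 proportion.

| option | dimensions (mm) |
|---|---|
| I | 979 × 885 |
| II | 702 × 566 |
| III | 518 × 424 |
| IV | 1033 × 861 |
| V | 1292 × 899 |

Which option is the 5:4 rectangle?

II

Target 5:4 ≈ 1.250.
I: 1.106 (Δ0.144)  II: 1.240 (Δ0.010)  III: 1.222 (Δ0.028)  IV: 1.200 (Δ0.050)  V: 1.437 (Δ0.187)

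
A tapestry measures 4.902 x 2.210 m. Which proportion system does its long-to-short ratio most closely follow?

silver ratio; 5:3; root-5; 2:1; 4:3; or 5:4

root-5

4.902/2.210 ≈ 2.218. Nearest candidates are root-5 (2.236, off by 0.018) and silver ratio (2.414, off by 0.196).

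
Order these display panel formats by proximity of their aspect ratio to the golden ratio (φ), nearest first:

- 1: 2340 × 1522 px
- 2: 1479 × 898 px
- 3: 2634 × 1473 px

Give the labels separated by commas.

1: 2340/1522 ≈ 1.537 → |1.537 − 1.618| = 0.081
2: 1479/898 ≈ 1.647 → |1.647 − 1.618| = 0.029
3: 2634/1473 ≈ 1.788 → |1.788 − 1.618| = 0.170

2, 1, 3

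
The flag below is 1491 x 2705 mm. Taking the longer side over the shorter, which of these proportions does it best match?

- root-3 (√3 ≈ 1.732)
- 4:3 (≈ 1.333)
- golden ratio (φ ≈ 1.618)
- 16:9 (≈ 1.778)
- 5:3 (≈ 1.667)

16:9

Ratio = 2705 / 1491 ≈ 1.814.
Distances: root-3 1.732 (Δ 0.082); 4:3 1.333 (Δ 0.481); golden ratio 1.618 (Δ 0.196); 16:9 1.778 (Δ 0.036); 5:3 1.667 (Δ 0.147).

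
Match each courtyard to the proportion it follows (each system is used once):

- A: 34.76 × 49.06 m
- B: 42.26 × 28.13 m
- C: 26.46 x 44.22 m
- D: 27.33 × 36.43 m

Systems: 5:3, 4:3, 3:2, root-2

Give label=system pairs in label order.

Ratios: A ≈ 1.411; B ≈ 1.502; C ≈ 1.671; D ≈ 1.333.
Targets: 5:3 ≈ 1.667; 4:3 ≈ 1.333; 3:2 ≈ 1.500; root-2 ≈ 1.414.

A=root-2, B=3:2, C=5:3, D=4:3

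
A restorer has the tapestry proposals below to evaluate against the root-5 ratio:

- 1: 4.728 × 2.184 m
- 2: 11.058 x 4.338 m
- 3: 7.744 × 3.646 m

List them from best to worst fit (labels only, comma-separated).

Ratios: 1 = 4.728 / 2.184 ≈ 2.165; 2 = 11.058 / 4.338 ≈ 2.549; 3 = 7.744 / 3.646 ≈ 2.124.
|Δ from 2.236|: 1 0.071; 2 0.313; 3 0.112.

1, 3, 2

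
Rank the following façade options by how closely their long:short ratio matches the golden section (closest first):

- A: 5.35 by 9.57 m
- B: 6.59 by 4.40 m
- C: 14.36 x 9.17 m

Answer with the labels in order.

C, B, A

Ratios: A = 9.57 / 5.35 ≈ 1.789; B = 6.59 / 4.40 ≈ 1.498; C = 14.36 / 9.17 ≈ 1.566.
|Δ from 1.618|: A 0.171; B 0.120; C 0.052.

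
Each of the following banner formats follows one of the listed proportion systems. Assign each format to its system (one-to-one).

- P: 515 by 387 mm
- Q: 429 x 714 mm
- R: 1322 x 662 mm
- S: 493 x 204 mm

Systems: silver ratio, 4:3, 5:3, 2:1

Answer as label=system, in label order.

P = 515/387 ≈ 1.331 → 4:3 (1.333)
Q = 714/429 ≈ 1.664 → 5:3 (1.667)
R = 1322/662 ≈ 1.997 → 2:1 (2.000)
S = 493/204 ≈ 2.417 → silver ratio (2.414)

P=4:3, Q=5:3, R=2:1, S=silver ratio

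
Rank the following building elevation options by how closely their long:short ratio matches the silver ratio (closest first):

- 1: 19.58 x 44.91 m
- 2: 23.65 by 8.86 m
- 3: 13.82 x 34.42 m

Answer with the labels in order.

3, 1, 2

Ratios: 1 = 44.91 / 19.58 ≈ 2.294; 2 = 23.65 / 8.86 ≈ 2.669; 3 = 34.42 / 13.82 ≈ 2.491.
|Δ from 2.414|: 1 0.120; 2 0.255; 3 0.077.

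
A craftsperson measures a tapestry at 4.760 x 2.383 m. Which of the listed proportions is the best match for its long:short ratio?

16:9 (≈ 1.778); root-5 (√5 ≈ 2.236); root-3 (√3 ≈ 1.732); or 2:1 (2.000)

2:1

4.760/2.383 ≈ 1.997. Nearest candidates are 2:1 (2.000, off by 0.003) and 16:9 (1.778, off by 0.219).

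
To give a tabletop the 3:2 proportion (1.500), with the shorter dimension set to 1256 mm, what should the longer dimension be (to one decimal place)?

3:2 = 1.50000.
Longer side = 1256 × 1.50000 ≈ 1884.000 → 1884.0 mm.

1884.0 mm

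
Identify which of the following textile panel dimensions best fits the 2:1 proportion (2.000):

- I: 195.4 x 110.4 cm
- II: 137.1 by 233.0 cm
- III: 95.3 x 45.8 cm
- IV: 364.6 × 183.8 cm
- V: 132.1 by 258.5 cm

Target 2:1 ≈ 2.000.
I: 1.770 (Δ0.230)  II: 1.699 (Δ0.301)  III: 2.081 (Δ0.081)  IV: 1.984 (Δ0.016)  V: 1.957 (Δ0.043)

IV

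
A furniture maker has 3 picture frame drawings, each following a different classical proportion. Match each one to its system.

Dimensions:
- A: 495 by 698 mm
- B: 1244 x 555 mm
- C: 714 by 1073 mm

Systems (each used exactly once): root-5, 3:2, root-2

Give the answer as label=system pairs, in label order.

A=root-2, B=root-5, C=3:2

A = 698/495 ≈ 1.410 → root-2 (1.414)
B = 1244/555 ≈ 2.241 → root-5 (2.236)
C = 1073/714 ≈ 1.503 → 3:2 (1.500)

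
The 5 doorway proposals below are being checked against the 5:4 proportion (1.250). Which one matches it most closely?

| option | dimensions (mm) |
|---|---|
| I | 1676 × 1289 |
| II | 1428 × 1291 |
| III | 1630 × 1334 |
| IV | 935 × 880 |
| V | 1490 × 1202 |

V

Target 5:4 ≈ 1.250.
I: 1.300 (Δ0.050)  II: 1.106 (Δ0.144)  III: 1.222 (Δ0.028)  IV: 1.062 (Δ0.188)  V: 1.240 (Δ0.010)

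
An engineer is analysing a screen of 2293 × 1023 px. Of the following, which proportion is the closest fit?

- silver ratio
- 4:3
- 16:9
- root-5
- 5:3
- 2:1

2293/1023 ≈ 2.241. Nearest candidates are root-5 (2.236, off by 0.005) and silver ratio (2.414, off by 0.173).

root-5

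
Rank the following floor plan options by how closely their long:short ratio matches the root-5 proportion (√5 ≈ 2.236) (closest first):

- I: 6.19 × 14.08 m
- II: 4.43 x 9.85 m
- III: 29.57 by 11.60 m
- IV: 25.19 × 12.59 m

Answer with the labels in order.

II, I, IV, III

I: 14.08/6.19 ≈ 2.275 → |2.275 − 2.236| = 0.039
II: 9.85/4.43 ≈ 2.223 → |2.223 − 2.236| = 0.013
III: 29.57/11.60 ≈ 2.549 → |2.549 − 2.236| = 0.313
IV: 25.19/12.59 ≈ 2.001 → |2.001 − 2.236| = 0.235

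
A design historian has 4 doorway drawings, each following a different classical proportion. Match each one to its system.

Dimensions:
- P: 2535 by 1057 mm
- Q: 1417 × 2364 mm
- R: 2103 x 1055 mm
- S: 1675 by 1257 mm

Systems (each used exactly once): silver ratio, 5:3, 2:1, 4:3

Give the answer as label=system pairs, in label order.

Ratios: P ≈ 2.398; Q ≈ 1.668; R ≈ 1.993; S ≈ 1.333.
Targets: silver ratio ≈ 2.414; 5:3 ≈ 1.667; 2:1 ≈ 2.000; 4:3 ≈ 1.333.

P=silver ratio, Q=5:3, R=2:1, S=4:3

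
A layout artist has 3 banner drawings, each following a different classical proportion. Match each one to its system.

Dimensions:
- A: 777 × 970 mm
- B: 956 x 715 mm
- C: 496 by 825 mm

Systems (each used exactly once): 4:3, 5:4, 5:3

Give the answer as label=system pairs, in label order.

A=5:4, B=4:3, C=5:3

Ratios: A ≈ 1.248; B ≈ 1.337; C ≈ 1.663.
Targets: 4:3 ≈ 1.333; 5:4 ≈ 1.250; 5:3 ≈ 1.667.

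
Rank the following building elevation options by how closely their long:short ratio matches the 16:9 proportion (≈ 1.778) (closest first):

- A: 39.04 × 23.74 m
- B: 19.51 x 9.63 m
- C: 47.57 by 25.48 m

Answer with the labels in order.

C, A, B

Ratios: A = 39.04 / 23.74 ≈ 1.644; B = 19.51 / 9.63 ≈ 2.026; C = 47.57 / 25.48 ≈ 1.867.
|Δ from 1.778|: A 0.134; B 0.248; C 0.089.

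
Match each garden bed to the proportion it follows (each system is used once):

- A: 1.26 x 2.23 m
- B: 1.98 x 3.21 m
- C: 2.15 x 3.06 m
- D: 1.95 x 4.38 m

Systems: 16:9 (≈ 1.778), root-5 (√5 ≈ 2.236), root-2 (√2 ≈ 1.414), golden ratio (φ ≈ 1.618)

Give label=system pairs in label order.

A = 2.23/1.26 ≈ 1.770 → 16:9 (1.778)
B = 3.21/1.98 ≈ 1.621 → golden ratio (1.618)
C = 3.06/2.15 ≈ 1.423 → root-2 (1.414)
D = 4.38/1.95 ≈ 2.246 → root-5 (2.236)

A=16:9, B=golden ratio, C=root-2, D=root-5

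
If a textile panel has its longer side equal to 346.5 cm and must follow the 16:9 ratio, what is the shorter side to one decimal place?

194.9 cm

16:9 ≈ 1.77778.
Shorter side = 346.5 ÷ 1.77778 ≈ 194.906 → 194.9 cm.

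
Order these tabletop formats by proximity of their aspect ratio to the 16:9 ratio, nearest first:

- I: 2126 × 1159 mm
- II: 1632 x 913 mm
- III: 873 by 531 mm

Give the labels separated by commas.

II, I, III

Ratios: I = 2126 / 1159 ≈ 1.834; II = 1632 / 913 ≈ 1.788; III = 873 / 531 ≈ 1.644.
|Δ from 1.778|: I 0.056; II 0.010; III 0.134.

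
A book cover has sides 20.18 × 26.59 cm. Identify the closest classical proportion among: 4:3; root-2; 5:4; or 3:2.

26.59/20.18 ≈ 1.318. Nearest candidates are 4:3 (1.333, off by 0.015) and 5:4 (1.250, off by 0.068).

4:3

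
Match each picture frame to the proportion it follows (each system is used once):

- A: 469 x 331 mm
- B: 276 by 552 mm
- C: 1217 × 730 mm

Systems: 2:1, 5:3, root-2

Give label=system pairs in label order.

A=root-2, B=2:1, C=5:3

A = 469/331 ≈ 1.417 → root-2 (1.414)
B = 552/276 ≈ 2.000 → 2:1 (2.000)
C = 1217/730 ≈ 1.667 → 5:3 (1.667)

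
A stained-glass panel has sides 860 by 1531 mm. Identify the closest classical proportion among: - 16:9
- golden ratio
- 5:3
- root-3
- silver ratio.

16:9

1531/860 ≈ 1.780. Nearest candidates are 16:9 (1.778, off by 0.002) and root-3 (1.732, off by 0.048).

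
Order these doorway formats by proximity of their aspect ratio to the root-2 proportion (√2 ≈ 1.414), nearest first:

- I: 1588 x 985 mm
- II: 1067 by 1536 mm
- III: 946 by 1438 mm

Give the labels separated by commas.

II, III, I

I: 1588/985 ≈ 1.612 → |1.612 − 1.414| = 0.198
II: 1536/1067 ≈ 1.440 → |1.440 − 1.414| = 0.026
III: 1438/946 ≈ 1.520 → |1.520 − 1.414| = 0.106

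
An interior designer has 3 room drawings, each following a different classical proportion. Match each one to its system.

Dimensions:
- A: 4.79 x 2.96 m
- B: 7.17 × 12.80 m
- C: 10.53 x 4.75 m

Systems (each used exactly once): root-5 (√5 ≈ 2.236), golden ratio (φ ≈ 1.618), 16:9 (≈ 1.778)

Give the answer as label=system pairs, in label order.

A=golden ratio, B=16:9, C=root-5

Ratios: A ≈ 1.618; B ≈ 1.785; C ≈ 2.217.
Targets: root-5 ≈ 2.236; golden ratio ≈ 1.618; 16:9 ≈ 1.778.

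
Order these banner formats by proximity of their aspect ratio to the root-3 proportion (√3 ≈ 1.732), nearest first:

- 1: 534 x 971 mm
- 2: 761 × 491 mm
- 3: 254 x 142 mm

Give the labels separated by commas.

Ratios: 1 = 971 / 534 ≈ 1.818; 2 = 761 / 491 ≈ 1.550; 3 = 254 / 142 ≈ 1.789.
|Δ from 1.732|: 1 0.086; 2 0.182; 3 0.057.

3, 1, 2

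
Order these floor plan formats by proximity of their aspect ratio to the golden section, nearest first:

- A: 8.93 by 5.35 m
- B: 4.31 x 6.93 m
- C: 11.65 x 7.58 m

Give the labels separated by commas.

B, A, C

Ratios: A = 8.93 / 5.35 ≈ 1.669; B = 6.93 / 4.31 ≈ 1.608; C = 11.65 / 7.58 ≈ 1.537.
|Δ from 1.618|: A 0.051; B 0.010; C 0.081.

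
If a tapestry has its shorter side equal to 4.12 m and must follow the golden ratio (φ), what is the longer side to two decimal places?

6.67 m

golden ratio ≈ 1.61803.
Longer side = 4.12 × 1.61803 ≈ 6.6663 → 6.67 m.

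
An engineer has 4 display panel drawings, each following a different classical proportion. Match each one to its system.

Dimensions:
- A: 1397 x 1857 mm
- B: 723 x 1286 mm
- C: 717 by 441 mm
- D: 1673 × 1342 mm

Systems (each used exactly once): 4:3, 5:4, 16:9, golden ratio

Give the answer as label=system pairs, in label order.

A=4:3, B=16:9, C=golden ratio, D=5:4

Ratios: A ≈ 1.329; B ≈ 1.779; C ≈ 1.626; D ≈ 1.247.
Targets: 4:3 ≈ 1.333; 5:4 ≈ 1.250; 16:9 ≈ 1.778; golden ratio ≈ 1.618.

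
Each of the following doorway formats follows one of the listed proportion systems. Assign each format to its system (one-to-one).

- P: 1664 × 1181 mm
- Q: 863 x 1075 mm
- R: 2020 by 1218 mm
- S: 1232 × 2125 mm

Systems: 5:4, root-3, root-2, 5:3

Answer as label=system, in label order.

Ratios: P ≈ 1.409; Q ≈ 1.246; R ≈ 1.658; S ≈ 1.725.
Targets: 5:4 ≈ 1.250; root-3 ≈ 1.732; root-2 ≈ 1.414; 5:3 ≈ 1.667.

P=root-2, Q=5:4, R=5:3, S=root-3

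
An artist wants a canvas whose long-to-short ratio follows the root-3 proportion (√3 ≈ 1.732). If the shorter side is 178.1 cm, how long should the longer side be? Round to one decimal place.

308.5 cm

root-3 ≈ 1.73205.
Longer side = 178.1 × 1.73205 ≈ 308.478 → 308.5 cm.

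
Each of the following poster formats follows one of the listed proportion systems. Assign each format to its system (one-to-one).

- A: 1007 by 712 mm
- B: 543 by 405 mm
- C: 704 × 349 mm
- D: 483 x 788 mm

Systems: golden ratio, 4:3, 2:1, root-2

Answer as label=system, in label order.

Ratios: A ≈ 1.414; B ≈ 1.341; C ≈ 2.017; D ≈ 1.631.
Targets: golden ratio ≈ 1.618; 4:3 ≈ 1.333; 2:1 ≈ 2.000; root-2 ≈ 1.414.

A=root-2, B=4:3, C=2:1, D=golden ratio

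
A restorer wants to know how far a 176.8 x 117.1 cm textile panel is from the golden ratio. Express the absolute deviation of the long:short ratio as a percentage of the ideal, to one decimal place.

Ratio = 176.8 / 117.1 ≈ 1.5098.
Ideal golden ratio ≈ 1.6180. |1.5098 − 1.6180| / 1.6180 ≈ 6.69% → 6.7%.

6.7%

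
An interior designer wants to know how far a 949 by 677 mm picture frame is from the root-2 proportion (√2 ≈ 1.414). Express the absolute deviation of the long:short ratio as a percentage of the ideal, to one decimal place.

0.9%

Ratio = 949 / 677 ≈ 1.4018.
Ideal root-2 ≈ 1.4142. |1.4018 − 1.4142| / 1.4142 ≈ 0.88% → 0.9%.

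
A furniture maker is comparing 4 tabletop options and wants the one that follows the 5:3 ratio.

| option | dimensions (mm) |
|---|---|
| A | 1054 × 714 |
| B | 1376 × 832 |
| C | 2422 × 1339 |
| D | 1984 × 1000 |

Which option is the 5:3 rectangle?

Target 5:3 ≈ 1.667.
A: 1.476 (Δ0.191)  B: 1.654 (Δ0.013)  C: 1.809 (Δ0.142)  D: 1.984 (Δ0.317)

B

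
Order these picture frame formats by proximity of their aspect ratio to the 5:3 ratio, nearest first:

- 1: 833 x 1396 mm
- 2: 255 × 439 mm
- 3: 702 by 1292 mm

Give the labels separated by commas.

1, 2, 3

Ratios: 1 = 1396 / 833 ≈ 1.676; 2 = 439 / 255 ≈ 1.722; 3 = 1292 / 702 ≈ 1.840.
|Δ from 1.667|: 1 0.009; 2 0.055; 3 0.173.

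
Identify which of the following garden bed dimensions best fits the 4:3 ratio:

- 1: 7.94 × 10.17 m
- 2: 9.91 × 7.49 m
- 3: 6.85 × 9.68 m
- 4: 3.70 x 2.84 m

Target 4:3 ≈ 1.333.
1: 1.281 (Δ0.052)  2: 1.323 (Δ0.010)  3: 1.413 (Δ0.080)  4: 1.303 (Δ0.030)

2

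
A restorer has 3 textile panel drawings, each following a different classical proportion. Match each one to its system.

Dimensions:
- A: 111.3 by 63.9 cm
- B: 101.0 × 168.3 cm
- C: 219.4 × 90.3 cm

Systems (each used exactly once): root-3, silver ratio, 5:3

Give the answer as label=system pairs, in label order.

A=root-3, B=5:3, C=silver ratio

Ratios: A ≈ 1.742; B ≈ 1.666; C ≈ 2.430.
Targets: root-3 ≈ 1.732; silver ratio ≈ 2.414; 5:3 ≈ 1.667.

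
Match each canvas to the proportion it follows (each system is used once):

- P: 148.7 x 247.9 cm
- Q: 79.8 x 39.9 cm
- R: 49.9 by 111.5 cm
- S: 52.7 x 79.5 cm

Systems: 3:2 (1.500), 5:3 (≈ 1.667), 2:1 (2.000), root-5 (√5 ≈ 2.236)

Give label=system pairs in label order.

P=5:3, Q=2:1, R=root-5, S=3:2

Ratios: P ≈ 1.667; Q ≈ 2.000; R ≈ 2.234; S ≈ 1.509.
Targets: 3:2 ≈ 1.500; 5:3 ≈ 1.667; 2:1 ≈ 2.000; root-5 ≈ 2.236.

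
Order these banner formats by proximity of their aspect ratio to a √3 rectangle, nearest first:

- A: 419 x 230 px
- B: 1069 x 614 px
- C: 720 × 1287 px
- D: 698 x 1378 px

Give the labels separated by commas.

A: 419/230 ≈ 1.822 → |1.822 − 1.732| = 0.090
B: 1069/614 ≈ 1.741 → |1.741 − 1.732| = 0.009
C: 1287/720 ≈ 1.788 → |1.788 − 1.732| = 0.056
D: 1378/698 ≈ 1.974 → |1.974 − 1.732| = 0.242

B, C, A, D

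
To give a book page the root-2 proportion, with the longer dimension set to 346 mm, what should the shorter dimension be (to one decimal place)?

244.7 mm

root-2 ≈ 1.41421.
Shorter side = 346 ÷ 1.41421 ≈ 244.660 → 244.7 mm.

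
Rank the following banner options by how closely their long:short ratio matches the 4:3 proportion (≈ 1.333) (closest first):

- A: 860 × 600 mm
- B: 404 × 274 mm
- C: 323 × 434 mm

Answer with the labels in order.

Ratios: A = 860 / 600 ≈ 1.433; B = 404 / 274 ≈ 1.474; C = 434 / 323 ≈ 1.344.
|Δ from 1.333|: A 0.100; B 0.141; C 0.011.

C, A, B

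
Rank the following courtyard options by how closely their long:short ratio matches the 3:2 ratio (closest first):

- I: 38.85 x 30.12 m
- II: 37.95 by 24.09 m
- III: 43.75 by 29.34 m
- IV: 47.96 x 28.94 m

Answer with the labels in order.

III, II, IV, I

Ratios: I = 38.85 / 30.12 ≈ 1.290; II = 37.95 / 24.09 ≈ 1.575; III = 43.75 / 29.34 ≈ 1.491; IV = 47.96 / 28.94 ≈ 1.657.
|Δ from 1.500|: I 0.210; II 0.075; III 0.009; IV 0.157.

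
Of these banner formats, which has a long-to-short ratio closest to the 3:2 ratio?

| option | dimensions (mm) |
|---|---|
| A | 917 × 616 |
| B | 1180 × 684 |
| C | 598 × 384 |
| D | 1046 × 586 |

A

Ratios (long/short): A ≈ 1.489; B ≈ 1.725; C ≈ 1.557; D ≈ 1.785.
3:2 ≈ 1.500; option A is nearest (Δ 0.011).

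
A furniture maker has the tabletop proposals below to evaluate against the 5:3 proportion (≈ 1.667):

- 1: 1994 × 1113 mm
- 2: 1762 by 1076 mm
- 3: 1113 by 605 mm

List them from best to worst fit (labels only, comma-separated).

Ratios: 1 = 1994 / 1113 ≈ 1.792; 2 = 1762 / 1076 ≈ 1.638; 3 = 1113 / 605 ≈ 1.840.
|Δ from 1.667|: 1 0.125; 2 0.029; 3 0.173.

2, 1, 3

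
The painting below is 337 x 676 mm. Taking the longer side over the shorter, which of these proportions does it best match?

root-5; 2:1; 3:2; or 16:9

Ratio = 676 / 337 ≈ 2.006.
Distances: root-5 2.236 (Δ 0.230); 2:1 2.000 (Δ 0.006); 3:2 1.500 (Δ 0.506); 16:9 1.778 (Δ 0.228).

2:1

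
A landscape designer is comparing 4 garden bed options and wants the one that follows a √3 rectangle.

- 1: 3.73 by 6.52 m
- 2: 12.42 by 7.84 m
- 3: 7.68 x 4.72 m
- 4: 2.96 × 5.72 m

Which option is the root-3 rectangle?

Ratios (long/short): 1 ≈ 1.748; 2 ≈ 1.584; 3 ≈ 1.627; 4 ≈ 1.932.
root-3 ≈ 1.732; option 1 is nearest (Δ 0.016).

1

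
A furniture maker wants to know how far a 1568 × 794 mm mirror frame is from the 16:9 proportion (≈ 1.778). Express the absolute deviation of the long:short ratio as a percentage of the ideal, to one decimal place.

11.1%

Ratio = 1568 / 794 ≈ 1.9748.
Ideal 16:9 ≈ 1.7778. |1.9748 − 1.7778| / 1.7778 ≈ 11.08% → 11.1%.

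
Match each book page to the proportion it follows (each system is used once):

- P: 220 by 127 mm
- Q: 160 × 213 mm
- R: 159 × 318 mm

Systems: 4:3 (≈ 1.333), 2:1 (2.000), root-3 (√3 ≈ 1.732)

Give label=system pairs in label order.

Ratios: P ≈ 1.732; Q ≈ 1.331; R ≈ 2.000.
Targets: 4:3 ≈ 1.333; 2:1 ≈ 2.000; root-3 ≈ 1.732.

P=root-3, Q=4:3, R=2:1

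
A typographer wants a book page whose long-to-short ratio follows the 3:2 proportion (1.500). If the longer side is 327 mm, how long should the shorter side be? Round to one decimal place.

3:2 = 1.50000.
Shorter side = 327 ÷ 1.50000 ≈ 218.000 → 218.0 mm.

218.0 mm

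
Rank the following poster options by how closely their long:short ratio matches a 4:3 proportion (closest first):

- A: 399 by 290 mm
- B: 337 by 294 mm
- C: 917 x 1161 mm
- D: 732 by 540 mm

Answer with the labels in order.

D, A, C, B

A: 399/290 ≈ 1.376 → |1.376 − 1.333| = 0.043
B: 337/294 ≈ 1.146 → |1.146 − 1.333| = 0.187
C: 1161/917 ≈ 1.266 → |1.266 − 1.333| = 0.067
D: 732/540 ≈ 1.356 → |1.356 − 1.333| = 0.023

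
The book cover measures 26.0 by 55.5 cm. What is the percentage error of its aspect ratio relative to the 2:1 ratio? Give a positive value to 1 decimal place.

6.7%

Ratio = 55.5 / 26.0 ≈ 2.1346.
Ideal 2:1 = 2.0000. |2.1346 − 2.0000| / 2.0000 ≈ 6.73% → 6.7%.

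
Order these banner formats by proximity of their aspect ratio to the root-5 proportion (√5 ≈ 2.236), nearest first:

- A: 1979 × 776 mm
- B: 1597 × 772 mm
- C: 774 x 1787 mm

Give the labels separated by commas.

C, B, A

Ratios: A = 1979 / 776 ≈ 2.550; B = 1597 / 772 ≈ 2.069; C = 1787 / 774 ≈ 2.309.
|Δ from 2.236|: A 0.314; B 0.167; C 0.073.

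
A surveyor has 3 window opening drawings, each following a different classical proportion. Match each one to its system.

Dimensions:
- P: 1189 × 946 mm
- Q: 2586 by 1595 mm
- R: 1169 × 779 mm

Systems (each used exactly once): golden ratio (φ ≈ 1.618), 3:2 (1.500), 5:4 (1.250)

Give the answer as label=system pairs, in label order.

Ratios: P ≈ 1.257; Q ≈ 1.621; R ≈ 1.501.
Targets: golden ratio ≈ 1.618; 3:2 ≈ 1.500; 5:4 ≈ 1.250.

P=5:4, Q=golden ratio, R=3:2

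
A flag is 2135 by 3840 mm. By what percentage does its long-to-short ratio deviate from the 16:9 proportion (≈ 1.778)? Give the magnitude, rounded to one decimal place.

Ratio = 3840 / 2135 ≈ 1.7986.
Ideal 16:9 ≈ 1.7778. |1.7986 − 1.7778| / 1.7778 ≈ 1.17% → 1.2%.

1.2%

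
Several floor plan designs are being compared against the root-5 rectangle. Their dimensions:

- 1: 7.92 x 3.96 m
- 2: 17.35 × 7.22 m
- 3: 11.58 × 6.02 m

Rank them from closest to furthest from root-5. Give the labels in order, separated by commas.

1: 7.92/3.96 ≈ 2.000 → |2.000 − 2.236| = 0.236
2: 17.35/7.22 ≈ 2.403 → |2.403 − 2.236| = 0.167
3: 11.58/6.02 ≈ 1.924 → |1.924 − 2.236| = 0.312

2, 1, 3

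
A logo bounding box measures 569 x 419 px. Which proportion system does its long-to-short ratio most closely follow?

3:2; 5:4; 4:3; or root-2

Ratio = 569 / 419 ≈ 1.358.
Distances: 3:2 1.500 (Δ 0.142); 5:4 1.250 (Δ 0.108); 4:3 1.333 (Δ 0.025); root-2 1.414 (Δ 0.056).

4:3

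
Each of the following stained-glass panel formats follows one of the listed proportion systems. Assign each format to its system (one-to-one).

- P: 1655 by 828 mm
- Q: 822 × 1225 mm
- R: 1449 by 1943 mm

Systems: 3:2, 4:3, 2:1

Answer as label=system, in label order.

P=2:1, Q=3:2, R=4:3

Ratios: P ≈ 1.999; Q ≈ 1.490; R ≈ 1.341.
Targets: 3:2 ≈ 1.500; 4:3 ≈ 1.333; 2:1 ≈ 2.000.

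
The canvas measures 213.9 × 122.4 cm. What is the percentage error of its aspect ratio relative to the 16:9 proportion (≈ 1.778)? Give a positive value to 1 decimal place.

Ratio = 213.9 / 122.4 ≈ 1.7475.
Ideal 16:9 ≈ 1.7778. |1.7475 − 1.7778| / 1.7778 ≈ 1.70% → 1.7%.

1.7%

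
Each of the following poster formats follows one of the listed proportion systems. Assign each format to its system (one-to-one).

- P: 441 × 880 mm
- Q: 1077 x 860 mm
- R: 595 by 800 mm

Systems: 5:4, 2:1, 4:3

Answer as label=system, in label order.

P=2:1, Q=5:4, R=4:3

P = 880/441 ≈ 1.995 → 2:1 (2.000)
Q = 1077/860 ≈ 1.252 → 5:4 (1.250)
R = 800/595 ≈ 1.345 → 4:3 (1.333)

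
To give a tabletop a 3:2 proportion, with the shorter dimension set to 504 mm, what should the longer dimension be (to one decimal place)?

3:2 = 1.50000.
Longer side = 504 × 1.50000 ≈ 756.000 → 756.0 mm.

756.0 mm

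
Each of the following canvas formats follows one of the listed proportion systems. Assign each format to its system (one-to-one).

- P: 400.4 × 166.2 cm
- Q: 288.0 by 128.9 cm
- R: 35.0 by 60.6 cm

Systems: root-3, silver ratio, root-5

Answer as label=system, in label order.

P=silver ratio, Q=root-5, R=root-3

P = 400.4/166.2 ≈ 2.409 → silver ratio (2.414)
Q = 288.0/128.9 ≈ 2.234 → root-5 (2.236)
R = 60.6/35.0 ≈ 1.731 → root-3 (1.732)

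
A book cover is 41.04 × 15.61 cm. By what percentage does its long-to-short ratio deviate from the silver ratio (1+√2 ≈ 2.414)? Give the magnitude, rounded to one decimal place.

Ratio = 41.04 / 15.61 ≈ 2.6291.
Ideal silver ratio ≈ 2.4142. |2.6291 − 2.4142| / 2.4142 ≈ 8.90% → 8.9%.

8.9%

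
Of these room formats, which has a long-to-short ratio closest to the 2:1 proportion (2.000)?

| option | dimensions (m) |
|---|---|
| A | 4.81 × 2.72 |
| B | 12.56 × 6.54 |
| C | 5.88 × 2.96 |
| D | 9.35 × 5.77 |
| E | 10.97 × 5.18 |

Target 2:1 ≈ 2.000.
A: 1.768 (Δ0.232)  B: 1.920 (Δ0.080)  C: 1.986 (Δ0.014)  D: 1.620 (Δ0.380)  E: 2.118 (Δ0.118)

C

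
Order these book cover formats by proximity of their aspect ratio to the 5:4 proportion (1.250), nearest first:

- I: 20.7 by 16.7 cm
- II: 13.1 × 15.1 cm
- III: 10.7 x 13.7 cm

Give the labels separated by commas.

I, III, II

I: 20.7/16.7 ≈ 1.240 → |1.240 − 1.250| = 0.010
II: 15.1/13.1 ≈ 1.153 → |1.153 − 1.250| = 0.097
III: 13.7/10.7 ≈ 1.280 → |1.280 − 1.250| = 0.030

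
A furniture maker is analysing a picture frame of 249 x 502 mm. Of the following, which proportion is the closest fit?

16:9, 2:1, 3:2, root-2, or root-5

2:1

Ratio = 502 / 249 ≈ 2.016.
Distances: 16:9 1.778 (Δ 0.238); 2:1 2.000 (Δ 0.016); 3:2 1.500 (Δ 0.516); root-2 1.414 (Δ 0.602); root-5 2.236 (Δ 0.220).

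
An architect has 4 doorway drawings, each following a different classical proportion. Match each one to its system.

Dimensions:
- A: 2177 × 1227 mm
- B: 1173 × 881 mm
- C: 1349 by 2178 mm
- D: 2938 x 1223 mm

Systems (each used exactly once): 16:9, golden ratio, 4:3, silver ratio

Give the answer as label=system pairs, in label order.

A = 2177/1227 ≈ 1.774 → 16:9 (1.778)
B = 1173/881 ≈ 1.331 → 4:3 (1.333)
C = 2178/1349 ≈ 1.615 → golden ratio (1.618)
D = 2938/1223 ≈ 2.402 → silver ratio (2.414)

A=16:9, B=4:3, C=golden ratio, D=silver ratio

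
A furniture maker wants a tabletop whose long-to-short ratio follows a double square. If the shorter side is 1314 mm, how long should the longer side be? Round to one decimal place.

2628.0 mm

2:1 = 2.00000.
Longer side = 1314 × 2.00000 ≈ 2628.000 → 2628.0 mm.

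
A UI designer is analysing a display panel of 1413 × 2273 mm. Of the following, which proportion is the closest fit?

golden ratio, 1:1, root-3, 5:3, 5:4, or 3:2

golden ratio

Ratio = 2273 / 1413 ≈ 1.609.
Distances: golden ratio 1.618 (Δ 0.009); 1:1 1.000 (Δ 0.609); root-3 1.732 (Δ 0.123); 5:3 1.667 (Δ 0.058); 5:4 1.250 (Δ 0.359); 3:2 1.500 (Δ 0.109).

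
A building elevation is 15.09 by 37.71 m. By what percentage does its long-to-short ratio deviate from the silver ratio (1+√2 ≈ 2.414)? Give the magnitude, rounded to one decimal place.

3.5%

Ratio = 37.71 / 15.09 ≈ 2.4990.
Ideal silver ratio ≈ 2.4142. |2.4990 − 2.4142| / 2.4142 ≈ 3.51% → 3.5%.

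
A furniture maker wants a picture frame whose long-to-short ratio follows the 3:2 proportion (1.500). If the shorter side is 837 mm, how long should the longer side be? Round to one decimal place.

1255.5 mm

3:2 = 1.50000.
Longer side = 837 × 1.50000 ≈ 1255.500 → 1255.5 mm.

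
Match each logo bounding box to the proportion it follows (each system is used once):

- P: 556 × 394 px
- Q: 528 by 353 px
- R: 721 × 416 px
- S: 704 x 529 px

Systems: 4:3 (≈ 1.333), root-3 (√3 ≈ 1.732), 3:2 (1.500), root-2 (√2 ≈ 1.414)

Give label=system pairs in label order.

P = 556/394 ≈ 1.411 → root-2 (1.414)
Q = 528/353 ≈ 1.496 → 3:2 (1.500)
R = 721/416 ≈ 1.733 → root-3 (1.732)
S = 704/529 ≈ 1.331 → 4:3 (1.333)

P=root-2, Q=3:2, R=root-3, S=4:3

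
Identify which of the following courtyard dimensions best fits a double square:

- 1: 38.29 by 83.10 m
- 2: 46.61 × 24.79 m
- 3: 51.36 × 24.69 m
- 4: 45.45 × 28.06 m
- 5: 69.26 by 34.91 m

5

Target 2:1 ≈ 2.000.
1: 2.170 (Δ0.170)  2: 1.880 (Δ0.120)  3: 2.080 (Δ0.080)  4: 1.620 (Δ0.380)  5: 1.984 (Δ0.016)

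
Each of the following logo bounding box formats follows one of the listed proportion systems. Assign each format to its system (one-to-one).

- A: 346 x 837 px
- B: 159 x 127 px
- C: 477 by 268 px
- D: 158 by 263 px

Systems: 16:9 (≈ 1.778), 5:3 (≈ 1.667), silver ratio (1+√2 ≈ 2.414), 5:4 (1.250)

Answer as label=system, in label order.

A = 837/346 ≈ 2.419 → silver ratio (2.414)
B = 159/127 ≈ 1.252 → 5:4 (1.250)
C = 477/268 ≈ 1.780 → 16:9 (1.778)
D = 263/158 ≈ 1.665 → 5:3 (1.667)

A=silver ratio, B=5:4, C=16:9, D=5:3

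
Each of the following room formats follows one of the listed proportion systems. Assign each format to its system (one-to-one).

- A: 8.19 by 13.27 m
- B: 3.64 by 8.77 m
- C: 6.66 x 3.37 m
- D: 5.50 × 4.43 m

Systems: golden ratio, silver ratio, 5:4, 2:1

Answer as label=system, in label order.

Ratios: A ≈ 1.620; B ≈ 2.409; C ≈ 1.976; D ≈ 1.242.
Targets: golden ratio ≈ 1.618; silver ratio ≈ 2.414; 5:4 ≈ 1.250; 2:1 ≈ 2.000.

A=golden ratio, B=silver ratio, C=2:1, D=5:4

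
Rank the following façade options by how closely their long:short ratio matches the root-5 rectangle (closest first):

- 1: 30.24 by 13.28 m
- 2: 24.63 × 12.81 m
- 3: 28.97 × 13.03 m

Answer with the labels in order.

1: 30.24/13.28 ≈ 2.277 → |2.277 − 2.236| = 0.041
2: 24.63/12.81 ≈ 1.923 → |1.923 − 2.236| = 0.313
3: 28.97/13.03 ≈ 2.223 → |2.223 − 2.236| = 0.013

3, 1, 2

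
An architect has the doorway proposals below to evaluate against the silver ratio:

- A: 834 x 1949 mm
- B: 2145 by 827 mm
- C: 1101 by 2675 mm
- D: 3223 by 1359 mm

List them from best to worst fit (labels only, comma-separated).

Ratios: A = 1949 / 834 ≈ 2.337; B = 2145 / 827 ≈ 2.594; C = 2675 / 1101 ≈ 2.430; D = 3223 / 1359 ≈ 2.372.
|Δ from 2.414|: A 0.077; B 0.180; C 0.016; D 0.042.

C, D, A, B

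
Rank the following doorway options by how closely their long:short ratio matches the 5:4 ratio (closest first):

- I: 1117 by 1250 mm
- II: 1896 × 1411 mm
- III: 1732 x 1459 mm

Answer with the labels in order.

III, II, I

I: 1250/1117 ≈ 1.119 → |1.119 − 1.250| = 0.131
II: 1896/1411 ≈ 1.344 → |1.344 − 1.250| = 0.094
III: 1732/1459 ≈ 1.187 → |1.187 − 1.250| = 0.063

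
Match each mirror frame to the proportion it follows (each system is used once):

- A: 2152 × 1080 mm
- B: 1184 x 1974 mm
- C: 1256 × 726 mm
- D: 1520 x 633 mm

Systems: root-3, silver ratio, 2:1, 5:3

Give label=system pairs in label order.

Ratios: A ≈ 1.993; B ≈ 1.667; C ≈ 1.730; D ≈ 2.401.
Targets: root-3 ≈ 1.732; silver ratio ≈ 2.414; 2:1 ≈ 2.000; 5:3 ≈ 1.667.

A=2:1, B=5:3, C=root-3, D=silver ratio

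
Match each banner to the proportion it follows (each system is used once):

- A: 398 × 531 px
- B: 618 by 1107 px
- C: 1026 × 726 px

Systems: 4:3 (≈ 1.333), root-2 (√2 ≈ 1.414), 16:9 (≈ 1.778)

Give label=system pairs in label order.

A=4:3, B=16:9, C=root-2

Ratios: A ≈ 1.334; B ≈ 1.791; C ≈ 1.413.
Targets: 4:3 ≈ 1.333; root-2 ≈ 1.414; 16:9 ≈ 1.778.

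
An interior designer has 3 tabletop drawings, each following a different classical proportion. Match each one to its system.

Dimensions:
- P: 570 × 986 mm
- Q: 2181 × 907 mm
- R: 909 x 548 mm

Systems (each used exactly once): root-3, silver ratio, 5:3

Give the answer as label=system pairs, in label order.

P = 986/570 ≈ 1.730 → root-3 (1.732)
Q = 2181/907 ≈ 2.405 → silver ratio (2.414)
R = 909/548 ≈ 1.659 → 5:3 (1.667)

P=root-3, Q=silver ratio, R=5:3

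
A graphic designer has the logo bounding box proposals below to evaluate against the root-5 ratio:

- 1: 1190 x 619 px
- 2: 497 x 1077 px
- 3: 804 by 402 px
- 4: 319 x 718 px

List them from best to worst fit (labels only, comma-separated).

Ratios: 1 = 1190 / 619 ≈ 1.922; 2 = 1077 / 497 ≈ 2.167; 3 = 804 / 402 ≈ 2.000; 4 = 718 / 319 ≈ 2.251.
|Δ from 2.236|: 1 0.314; 2 0.069; 3 0.236; 4 0.015.

4, 2, 3, 1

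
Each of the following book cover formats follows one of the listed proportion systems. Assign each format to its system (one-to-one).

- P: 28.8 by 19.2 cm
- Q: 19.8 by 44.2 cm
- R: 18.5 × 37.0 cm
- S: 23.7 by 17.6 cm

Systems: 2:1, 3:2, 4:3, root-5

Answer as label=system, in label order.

Ratios: P ≈ 1.500; Q ≈ 2.232; R ≈ 2.000; S ≈ 1.347.
Targets: 2:1 ≈ 2.000; 3:2 ≈ 1.500; 4:3 ≈ 1.333; root-5 ≈ 2.236.

P=3:2, Q=root-5, R=2:1, S=4:3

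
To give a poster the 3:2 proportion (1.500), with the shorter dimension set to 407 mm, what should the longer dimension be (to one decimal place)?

3:2 = 1.50000.
Longer side = 407 × 1.50000 ≈ 610.500 → 610.5 mm.

610.5 mm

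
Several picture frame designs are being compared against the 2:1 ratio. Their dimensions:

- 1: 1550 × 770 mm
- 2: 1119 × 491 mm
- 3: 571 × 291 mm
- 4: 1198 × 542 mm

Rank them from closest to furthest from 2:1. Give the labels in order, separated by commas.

1: 1550/770 ≈ 2.013 → |2.013 − 2.000| = 0.013
2: 1119/491 ≈ 2.279 → |2.279 − 2.000| = 0.279
3: 571/291 ≈ 1.962 → |1.962 − 2.000| = 0.038
4: 1198/542 ≈ 2.210 → |2.210 − 2.000| = 0.210

1, 3, 4, 2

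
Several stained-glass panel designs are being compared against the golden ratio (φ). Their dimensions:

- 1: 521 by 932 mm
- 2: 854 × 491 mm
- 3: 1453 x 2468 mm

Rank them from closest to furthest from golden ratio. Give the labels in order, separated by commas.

3, 2, 1

Ratios: 1 = 932 / 521 ≈ 1.789; 2 = 854 / 491 ≈ 1.739; 3 = 2468 / 1453 ≈ 1.699.
|Δ from 1.618|: 1 0.171; 2 0.121; 3 0.081.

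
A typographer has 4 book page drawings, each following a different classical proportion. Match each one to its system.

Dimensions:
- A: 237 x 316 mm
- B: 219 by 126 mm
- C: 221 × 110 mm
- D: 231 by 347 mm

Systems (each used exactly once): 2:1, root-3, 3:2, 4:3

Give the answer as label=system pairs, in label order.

A=4:3, B=root-3, C=2:1, D=3:2

A = 316/237 ≈ 1.333 → 4:3 (1.333)
B = 219/126 ≈ 1.738 → root-3 (1.732)
C = 221/110 ≈ 2.009 → 2:1 (2.000)
D = 347/231 ≈ 1.502 → 3:2 (1.500)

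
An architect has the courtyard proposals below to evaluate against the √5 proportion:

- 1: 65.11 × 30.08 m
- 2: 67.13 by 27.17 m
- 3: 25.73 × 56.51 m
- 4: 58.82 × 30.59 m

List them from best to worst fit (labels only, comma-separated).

3, 1, 2, 4

Ratios: 1 = 65.11 / 30.08 ≈ 2.165; 2 = 67.13 / 27.17 ≈ 2.471; 3 = 56.51 / 25.73 ≈ 2.196; 4 = 58.82 / 30.59 ≈ 1.923.
|Δ from 2.236|: 1 0.071; 2 0.235; 3 0.040; 4 0.313.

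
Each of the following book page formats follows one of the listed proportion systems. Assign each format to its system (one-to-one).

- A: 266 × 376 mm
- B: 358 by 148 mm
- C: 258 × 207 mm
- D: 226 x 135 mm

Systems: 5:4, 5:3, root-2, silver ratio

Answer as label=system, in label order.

A=root-2, B=silver ratio, C=5:4, D=5:3

A = 376/266 ≈ 1.414 → root-2 (1.414)
B = 358/148 ≈ 2.419 → silver ratio (2.414)
C = 258/207 ≈ 1.246 → 5:4 (1.250)
D = 226/135 ≈ 1.674 → 5:3 (1.667)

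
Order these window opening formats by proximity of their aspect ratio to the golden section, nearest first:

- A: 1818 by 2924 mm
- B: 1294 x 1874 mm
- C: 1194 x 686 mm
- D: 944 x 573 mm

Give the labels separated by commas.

A, D, C, B

Ratios: A = 2924 / 1818 ≈ 1.608; B = 1874 / 1294 ≈ 1.448; C = 1194 / 686 ≈ 1.741; D = 944 / 573 ≈ 1.647.
|Δ from 1.618|: A 0.010; B 0.170; C 0.123; D 0.029.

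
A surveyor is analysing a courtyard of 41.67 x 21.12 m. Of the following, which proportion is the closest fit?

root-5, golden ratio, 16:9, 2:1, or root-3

41.67/21.12 ≈ 1.973. Nearest candidates are 2:1 (2.000, off by 0.027) and 16:9 (1.778, off by 0.195).

2:1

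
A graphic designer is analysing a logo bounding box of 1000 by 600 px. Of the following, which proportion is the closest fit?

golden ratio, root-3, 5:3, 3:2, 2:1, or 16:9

5:3

Ratio = 1000 / 600 ≈ 1.667.
Distances: golden ratio 1.618 (Δ 0.049); root-3 1.732 (Δ 0.065); 5:3 1.667 (Δ 0.000); 3:2 1.500 (Δ 0.167); 2:1 2.000 (Δ 0.333); 16:9 1.778 (Δ 0.111).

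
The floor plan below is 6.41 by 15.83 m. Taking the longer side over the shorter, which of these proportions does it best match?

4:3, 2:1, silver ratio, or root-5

silver ratio

15.83/6.41 ≈ 2.470. Nearest candidates are silver ratio (2.414, off by 0.056) and root-5 (2.236, off by 0.234).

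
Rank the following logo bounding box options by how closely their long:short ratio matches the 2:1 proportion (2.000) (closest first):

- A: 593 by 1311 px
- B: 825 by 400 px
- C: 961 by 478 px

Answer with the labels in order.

A: 1311/593 ≈ 2.211 → |2.211 − 2.000| = 0.211
B: 825/400 ≈ 2.062 → |2.062 − 2.000| = 0.062
C: 961/478 ≈ 2.010 → |2.010 − 2.000| = 0.010

C, B, A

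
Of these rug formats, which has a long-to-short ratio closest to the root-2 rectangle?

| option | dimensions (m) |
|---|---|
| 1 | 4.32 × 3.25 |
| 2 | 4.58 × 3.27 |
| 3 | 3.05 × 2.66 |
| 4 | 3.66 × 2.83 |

2

Ratios (long/short): 1 ≈ 1.329; 2 ≈ 1.401; 3 ≈ 1.147; 4 ≈ 1.293.
root-2 ≈ 1.414; option 2 is nearest (Δ 0.013).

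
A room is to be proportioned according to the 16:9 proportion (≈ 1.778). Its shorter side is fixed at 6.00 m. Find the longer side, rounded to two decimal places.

10.67 m

16:9 ≈ 1.77778.
Longer side = 6.00 × 1.77778 ≈ 10.6667 → 10.67 m.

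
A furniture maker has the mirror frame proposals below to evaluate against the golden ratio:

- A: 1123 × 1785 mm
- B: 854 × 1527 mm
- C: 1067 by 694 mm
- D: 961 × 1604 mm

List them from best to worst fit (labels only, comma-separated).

A, D, C, B

A: 1785/1123 ≈ 1.589 → |1.589 − 1.618| = 0.029
B: 1527/854 ≈ 1.788 → |1.788 − 1.618| = 0.170
C: 1067/694 ≈ 1.537 → |1.537 − 1.618| = 0.081
D: 1604/961 ≈ 1.669 → |1.669 − 1.618| = 0.051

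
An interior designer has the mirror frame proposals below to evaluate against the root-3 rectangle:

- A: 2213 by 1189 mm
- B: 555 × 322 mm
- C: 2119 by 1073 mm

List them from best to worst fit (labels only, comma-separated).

A: 2213/1189 ≈ 1.861 → |1.861 − 1.732| = 0.129
B: 555/322 ≈ 1.724 → |1.724 − 1.732| = 0.008
C: 2119/1073 ≈ 1.975 → |1.975 − 1.732| = 0.243

B, A, C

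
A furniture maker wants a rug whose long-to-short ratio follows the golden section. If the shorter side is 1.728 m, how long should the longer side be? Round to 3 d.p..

golden ratio ≈ 1.61803.
Longer side = 1.728 × 1.61803 ≈ 2.79596 → 2.796 m.

2.796 m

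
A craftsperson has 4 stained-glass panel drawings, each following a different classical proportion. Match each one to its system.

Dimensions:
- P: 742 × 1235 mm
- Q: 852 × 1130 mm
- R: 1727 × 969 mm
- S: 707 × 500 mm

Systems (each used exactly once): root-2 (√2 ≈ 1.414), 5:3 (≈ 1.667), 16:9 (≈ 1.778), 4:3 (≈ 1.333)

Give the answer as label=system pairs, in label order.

P=5:3, Q=4:3, R=16:9, S=root-2

P = 1235/742 ≈ 1.664 → 5:3 (1.667)
Q = 1130/852 ≈ 1.326 → 4:3 (1.333)
R = 1727/969 ≈ 1.782 → 16:9 (1.778)
S = 707/500 ≈ 1.414 → root-2 (1.414)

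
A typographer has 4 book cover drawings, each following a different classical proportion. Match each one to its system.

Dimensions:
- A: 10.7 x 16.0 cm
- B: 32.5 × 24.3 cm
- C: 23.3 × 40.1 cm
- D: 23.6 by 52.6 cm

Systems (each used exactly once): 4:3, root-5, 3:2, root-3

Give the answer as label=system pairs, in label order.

A=3:2, B=4:3, C=root-3, D=root-5

Ratios: A ≈ 1.495; B ≈ 1.337; C ≈ 1.721; D ≈ 2.229.
Targets: 4:3 ≈ 1.333; root-5 ≈ 2.236; 3:2 ≈ 1.500; root-3 ≈ 1.732.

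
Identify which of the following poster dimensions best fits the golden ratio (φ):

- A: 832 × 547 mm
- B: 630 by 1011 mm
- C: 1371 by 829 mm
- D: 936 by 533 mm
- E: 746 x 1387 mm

Ratios (long/short): A ≈ 1.521; B ≈ 1.605; C ≈ 1.654; D ≈ 1.756; E ≈ 1.859.
golden ratio ≈ 1.618; option B is nearest (Δ 0.013).

B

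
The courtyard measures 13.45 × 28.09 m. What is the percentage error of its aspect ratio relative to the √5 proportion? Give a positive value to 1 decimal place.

6.6%

Ratio = 28.09 / 13.45 ≈ 2.0885.
Ideal root-5 ≈ 2.2361. |2.0885 − 2.2361| / 2.2361 ≈ 6.60% → 6.6%.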